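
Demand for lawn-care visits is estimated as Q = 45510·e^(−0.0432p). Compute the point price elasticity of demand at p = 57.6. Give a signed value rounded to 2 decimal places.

-2.49

dQ/dp = −0.0432·Q = -163.278. At p = 57.6, Q = 3779.58.
Ed = (dQ/dp)·(p/Q) = (-163.278) × (57.6/3779.58) = -2.4883…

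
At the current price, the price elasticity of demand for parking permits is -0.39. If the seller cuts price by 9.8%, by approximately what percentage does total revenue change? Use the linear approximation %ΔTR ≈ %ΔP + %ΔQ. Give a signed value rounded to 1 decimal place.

%ΔQ ≈ Ed × %ΔP = (-0.39) × (-9.8%) = +3.8220%
%ΔTR ≈ %ΔP + %ΔQ = (-9.8%) + (+3.8220%) = -5.9780%

-6.0%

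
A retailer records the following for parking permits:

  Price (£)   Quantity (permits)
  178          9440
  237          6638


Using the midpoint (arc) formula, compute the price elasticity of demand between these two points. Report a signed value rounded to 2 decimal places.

%ΔQ = (6638 − 9440) / [(9440 + 6638)/2] = -2802/8039 = -0.348550…
%ΔP = (237 − 178) / [(178 + 237)/2] = 59/207.5 = 0.284337…
Arc Ed = %ΔQ / %ΔP = (-2802/8039) / (59/207.5) = -1.2258…

-1.23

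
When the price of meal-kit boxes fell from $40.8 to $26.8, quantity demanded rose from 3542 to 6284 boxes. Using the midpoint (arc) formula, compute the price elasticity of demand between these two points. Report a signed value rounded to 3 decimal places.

-1.347

%ΔQ = (6284 − 3542) / [(3542 + 6284)/2] = 2742/4913 = 0.558111…
%ΔP = (26.8 − 40.8) / [(40.8 + 26.8)/2] = -14/33.8 = -0.414201…
Arc Ed = %ΔQ / %ΔP = (2742/4913) / (-14/33.8) = -1.34743…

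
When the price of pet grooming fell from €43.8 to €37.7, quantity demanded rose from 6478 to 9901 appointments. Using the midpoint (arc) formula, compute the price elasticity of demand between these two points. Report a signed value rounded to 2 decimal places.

%ΔQ = (9901 − 6478) / [(6478 + 9901)/2] = 3423/8189.5 = 0.417974…
%ΔP = (37.7 − 43.8) / [(43.8 + 37.7)/2] = -6.1/40.75 = -0.149693…
Arc Ed = %ΔQ / %ΔP = (3423/8189.5) / (-6.1/40.75) = -2.7922…

-2.79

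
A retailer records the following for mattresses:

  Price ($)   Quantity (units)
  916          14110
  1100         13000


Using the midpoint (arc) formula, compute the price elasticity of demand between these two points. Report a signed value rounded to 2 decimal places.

-0.45

%ΔQ = (13000 − 14110) / [(14110 + 13000)/2] = -1110/13555 = -0.081888…
%ΔP = (1100 − 916) / [(916 + 1100)/2] = 184/1008 = 0.182539…
Arc Ed = %ΔQ / %ΔP = (-1110/13555) / (184/1008) = -0.4486…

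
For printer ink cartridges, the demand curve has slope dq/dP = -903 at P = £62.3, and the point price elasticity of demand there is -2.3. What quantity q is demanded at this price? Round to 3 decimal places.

24459.522

Ed = (dq/dP)·(P/q) ⇒ q = (dq/dP)·P/Ed = (-903)·62.3/(-2.3) = 24459.52173…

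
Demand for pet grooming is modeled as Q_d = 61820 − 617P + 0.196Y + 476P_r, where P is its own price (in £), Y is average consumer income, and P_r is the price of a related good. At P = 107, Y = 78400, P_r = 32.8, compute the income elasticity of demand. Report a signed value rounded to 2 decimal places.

At the given values, Q_d = 61820 − 617(107) + 0.196(78400) + 476(32.8) = 26780.2.
∂Q_d/∂Y = 0.196.
E = (0.196) × (78400/26780.2) = 0.5737…

0.57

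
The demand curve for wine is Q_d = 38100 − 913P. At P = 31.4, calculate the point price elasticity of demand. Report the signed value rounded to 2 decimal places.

-3.04

dQ_d/dP = −913. At P = 31.4, Q_d = 38100 − 913(31.4) = 9431.8.
Ed = (dQ_d/dP)·(P/Q_d) = −913 × (31.4/9431.8) = -3.0395…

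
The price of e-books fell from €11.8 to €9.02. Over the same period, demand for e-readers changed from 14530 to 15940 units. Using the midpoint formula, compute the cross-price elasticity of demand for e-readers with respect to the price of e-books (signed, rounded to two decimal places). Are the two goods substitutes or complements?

%ΔQ_{e-readers} = (15940 − 14530)/avg = 1410/15235 = 0.092550…
%ΔP_{e-books} = (9.02 − 11.8)/avg = -2.78/10.41 = -0.267050…
E_cross = (1410/15235) / (-2.78/10.41) = -0.3465…
E_cross < 0 ⇒ the goods are complements.

-0.35; complements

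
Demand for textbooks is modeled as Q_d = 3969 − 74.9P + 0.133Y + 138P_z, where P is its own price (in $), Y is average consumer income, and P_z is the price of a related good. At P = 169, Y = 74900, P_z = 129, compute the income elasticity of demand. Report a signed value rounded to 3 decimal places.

0.522

At the given values, Q_d = 3969 − 74.9(169) + 0.133(74900) + 138(129) = 19074.6.
∂Q_d/∂Y = 0.133.
E = (0.133) × (74900/19074.6) = 0.52224…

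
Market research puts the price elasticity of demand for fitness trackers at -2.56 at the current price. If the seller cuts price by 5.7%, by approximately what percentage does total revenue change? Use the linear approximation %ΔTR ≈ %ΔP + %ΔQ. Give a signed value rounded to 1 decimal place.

+8.9%

%ΔQ ≈ Ed × %ΔP = (-2.56) × (-5.7%) = +14.5920%
%ΔTR ≈ %ΔP + %ΔQ = (-5.7%) + (+14.5920%) = +8.8920%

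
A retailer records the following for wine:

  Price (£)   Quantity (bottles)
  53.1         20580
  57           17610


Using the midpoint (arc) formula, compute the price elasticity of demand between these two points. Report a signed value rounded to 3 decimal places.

-2.195

%ΔQ = (17610 − 20580) / [(20580 + 17610)/2] = -2970/19095 = -0.155538…
%ΔP = (57 − 53.1) / [(53.1 + 57)/2] = 3.9/55.05 = 0.070844…
Arc Ed = %ΔQ / %ΔP = (-2970/19095) / (3.9/55.05) = -2.19548…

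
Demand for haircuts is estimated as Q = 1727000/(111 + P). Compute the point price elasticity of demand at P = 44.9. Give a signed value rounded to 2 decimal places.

-0.29

dQ/dP = −1727000/(111 + P)² = -71.0559. At P = 44.9, Q = 11077.6.
Ed = (dQ/dP)·(P/Q) = (-71.0559) × (44.9/11077.6) = -0.2880…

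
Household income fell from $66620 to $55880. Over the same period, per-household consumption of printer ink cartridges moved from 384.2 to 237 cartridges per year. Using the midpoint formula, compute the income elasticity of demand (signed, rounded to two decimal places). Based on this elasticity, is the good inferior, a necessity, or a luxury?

2.70; luxury

%ΔQ = (237 − 384.2)/[( 384.2 + 237)/2] = -147.2/310.6 = -0.473921…
%ΔIncome = (55880 − 66620)/[( 66620 + 55880)/2] = -10740/61250 = -0.175346…
E_income = (-147.2/310.6) / (-10740/61250) = 2.7027…
E_income > 1 ⇒ normal good, luxury.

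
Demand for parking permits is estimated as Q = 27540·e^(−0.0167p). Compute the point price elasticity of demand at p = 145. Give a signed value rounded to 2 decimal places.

dQ/dp = −0.0167·Q = -40.8354. At p = 145, Q = 2445.23.
Ed = (dQ/dp)·(p/Q) = (-40.8354) × (145/2445.23) = -2.4215

-2.42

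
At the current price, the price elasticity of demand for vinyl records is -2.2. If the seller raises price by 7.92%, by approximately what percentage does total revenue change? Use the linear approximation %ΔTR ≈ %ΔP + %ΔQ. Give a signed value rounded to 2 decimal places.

-9.50%

%ΔQ ≈ Ed × %ΔP = (-2.2) × (+7.92%) = -17.4240%
%ΔTR ≈ %ΔP + %ΔQ = (+7.92%) + (-17.4240%) = -9.5040%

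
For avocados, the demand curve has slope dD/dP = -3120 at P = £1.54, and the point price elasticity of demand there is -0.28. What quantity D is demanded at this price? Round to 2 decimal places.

Ed = (dD/dP)·(P/D) ⇒ D = (dD/dP)·P/Ed = (-3120)·1.54/(-0.28) = 17160

17160.00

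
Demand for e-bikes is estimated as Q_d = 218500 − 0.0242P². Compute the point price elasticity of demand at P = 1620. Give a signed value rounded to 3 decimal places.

dQ_d/dP = −2·0.0242·P = -78.408. At P = 1620, Q_d = 154989.52.
Ed = (dQ_d/dP)·(P/Q_d) = (-78.408) × (1620/154989.52) = -0.81954…

-0.820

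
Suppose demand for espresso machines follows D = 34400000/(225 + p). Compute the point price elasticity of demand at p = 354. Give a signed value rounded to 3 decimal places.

dD/dp = −34400000/(225 + p)² = -102.613. At p = 354, D = 59412.8.
Ed = (dD/dp)·(p/D) = (-102.613) × (354/59412.8) = -0.61139…

-0.611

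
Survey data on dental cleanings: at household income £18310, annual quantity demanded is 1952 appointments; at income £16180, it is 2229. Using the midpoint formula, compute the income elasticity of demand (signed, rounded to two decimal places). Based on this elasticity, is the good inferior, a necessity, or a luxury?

%ΔQ = (2229 − 1952)/[( 1952 + 2229)/2] = 277/2090.5 = 0.132504…
%ΔIncome = (16180 − 18310)/[( 18310 + 16180)/2] = -2130/17245 = -0.123514…
E_income = (277/2090.5) / (-2130/17245) = -1.0727…
E_income < 0 ⇒ inferior good.

-1.07; inferior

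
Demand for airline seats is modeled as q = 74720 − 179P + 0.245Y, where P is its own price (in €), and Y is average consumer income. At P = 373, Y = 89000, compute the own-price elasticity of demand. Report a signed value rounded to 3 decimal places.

At the given values, q = 74720 − 179(373) + 0.245(89000) = 29758.
∂q/∂P = −179.
E = (-179) × (373/29758) = -2.24366…

-2.244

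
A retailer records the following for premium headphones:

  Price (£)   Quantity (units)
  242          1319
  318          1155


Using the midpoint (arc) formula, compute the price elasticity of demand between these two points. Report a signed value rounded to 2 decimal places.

%ΔQ = (1155 − 1319) / [(1319 + 1155)/2] = -164/1237 = -0.132578…
%ΔP = (318 − 242) / [(242 + 318)/2] = 76/280 = 0.271428…
Arc Ed = %ΔQ / %ΔP = (-164/1237) / (76/280) = -0.4884…

-0.49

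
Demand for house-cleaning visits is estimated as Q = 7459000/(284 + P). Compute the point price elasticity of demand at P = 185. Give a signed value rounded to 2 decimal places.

dQ/dP = −7459000/(284 + P)² = -33.9106. At P = 185, Q = 15904.1.
Ed = (dQ/dP)·(P/Q) = (-33.9106) × (185/15904.1) = -0.3944…

-0.39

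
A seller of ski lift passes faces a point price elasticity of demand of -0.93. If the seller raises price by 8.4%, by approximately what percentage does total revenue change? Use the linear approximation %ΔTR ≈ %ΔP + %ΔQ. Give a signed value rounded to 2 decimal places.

%ΔQ ≈ Ed × %ΔP = (-0.93) × (+8.4%) = -7.8120%
%ΔTR ≈ %ΔP + %ΔQ = (+8.4%) + (-7.8120%) = +0.5880%

+0.59%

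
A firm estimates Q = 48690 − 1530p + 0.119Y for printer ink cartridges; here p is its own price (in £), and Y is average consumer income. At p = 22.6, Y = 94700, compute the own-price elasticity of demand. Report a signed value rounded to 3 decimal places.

At the given values, Q = 48690 − 1530(22.6) + 0.119(94700) = 25381.3.
∂Q/∂p = −1530.
E = (-1530) × (22.6/25381.3) = -1.36234…

-1.362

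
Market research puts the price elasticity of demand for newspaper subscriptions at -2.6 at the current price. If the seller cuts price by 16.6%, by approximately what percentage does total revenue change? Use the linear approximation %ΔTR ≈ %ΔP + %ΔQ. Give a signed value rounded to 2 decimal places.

+26.56%

%ΔQ ≈ Ed × %ΔP = (-2.6) × (-16.6%) = +43.1600%
%ΔTR ≈ %ΔP + %ΔQ = (-16.6%) + (+43.1600%) = +26.5600%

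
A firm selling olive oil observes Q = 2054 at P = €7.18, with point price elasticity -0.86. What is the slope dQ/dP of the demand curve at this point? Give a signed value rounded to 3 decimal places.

-246.022

Ed = (dQ/dP)·(P/Q) ⇒ dQ/dP = Ed·Q/P = (-0.86)·2054/7.18 = -246.02228…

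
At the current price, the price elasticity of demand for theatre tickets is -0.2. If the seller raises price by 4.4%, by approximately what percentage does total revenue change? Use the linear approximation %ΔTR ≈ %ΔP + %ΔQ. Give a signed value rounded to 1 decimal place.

%ΔQ ≈ Ed × %ΔP = (-0.2) × (+4.4%) = -0.8800%
%ΔTR ≈ %ΔP + %ΔQ = (+4.4%) + (-0.8800%) = +3.5200%

+3.5%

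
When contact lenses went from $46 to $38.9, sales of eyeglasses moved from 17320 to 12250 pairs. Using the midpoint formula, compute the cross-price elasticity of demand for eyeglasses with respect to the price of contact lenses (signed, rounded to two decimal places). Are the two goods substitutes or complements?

2.05; substitutes

%ΔQ_{eyeglasses} = (12250 − 17320)/avg = -5070/14785 = -0.342915…
%ΔP_{contact lenses} = (38.9 − 46)/avg = -7.1/42.45 = -0.167255…
E_cross = (-5070/14785) / (-7.1/42.45) = 2.0502…
E_cross > 0 ⇒ the goods are substitutes.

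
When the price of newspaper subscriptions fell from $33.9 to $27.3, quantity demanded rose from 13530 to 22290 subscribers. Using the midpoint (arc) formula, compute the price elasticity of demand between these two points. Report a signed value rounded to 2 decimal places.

%ΔQ = (22290 − 13530) / [(13530 + 22290)/2] = 8760/17910 = 0.489112…
%ΔP = (27.3 − 33.9) / [(33.9 + 27.3)/2] = -6.6/30.6 = -0.215686…
Arc Ed = %ΔQ / %ΔP = (8760/17910) / (-6.6/30.6) = -2.2677…

-2.27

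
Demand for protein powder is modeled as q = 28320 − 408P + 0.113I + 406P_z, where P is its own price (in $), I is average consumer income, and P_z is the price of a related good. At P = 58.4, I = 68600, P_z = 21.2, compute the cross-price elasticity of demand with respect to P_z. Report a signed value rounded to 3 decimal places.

0.413

At the given values, q = 28320 − 408(58.4) + 0.113(68600) + 406(21.2) = 20851.8.
∂q/∂P_z = 406.
E = (406) × (21.2/20851.8) = 0.41277…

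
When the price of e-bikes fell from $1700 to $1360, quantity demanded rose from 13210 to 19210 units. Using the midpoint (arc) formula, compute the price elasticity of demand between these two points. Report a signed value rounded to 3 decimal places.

%ΔQ = (19210 − 13210) / [(13210 + 19210)/2] = 6000/16210 = 0.370141…
%ΔP = (1360 − 1700) / [(1700 + 1360)/2] = -340/1530 = -0.222222…
Arc Ed = %ΔQ / %ΔP = (6000/16210) / (-340/1530) = -1.66563…

-1.666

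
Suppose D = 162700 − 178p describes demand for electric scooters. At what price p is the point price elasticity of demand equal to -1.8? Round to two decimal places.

587.60

Ed = −178p/(162700 − 178p). Set this equal to -1.8:
178p = 1.8·(162700 − 178p) ⇒ 178p(1 + 1.8) = 1.8·162700
p = 1.8·162700 / (178·2.8) = 587.6003…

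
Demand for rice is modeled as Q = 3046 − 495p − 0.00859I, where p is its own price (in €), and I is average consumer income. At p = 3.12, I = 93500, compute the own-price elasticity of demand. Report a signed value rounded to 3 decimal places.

-2.211

At the given values, Q = 3046 − 495(3.12) − 0.00859(93500) = 698.435.
∂Q/∂p = −495.
E = (-495) × (3.12/698.435) = -2.21122…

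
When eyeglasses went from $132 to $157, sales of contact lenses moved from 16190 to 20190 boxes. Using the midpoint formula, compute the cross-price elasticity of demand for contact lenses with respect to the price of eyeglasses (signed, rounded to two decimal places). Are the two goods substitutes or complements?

%ΔQ_{contact lenses} = (20190 − 16190)/avg = 4000/18190 = 0.219901…
%ΔP_{eyeglasses} = (157 − 132)/avg = 25/144.5 = 0.173010…
E_cross = (4000/18190) / (25/144.5) = 1.2710…
E_cross > 0 ⇒ the goods are substitutes.

1.27; substitutes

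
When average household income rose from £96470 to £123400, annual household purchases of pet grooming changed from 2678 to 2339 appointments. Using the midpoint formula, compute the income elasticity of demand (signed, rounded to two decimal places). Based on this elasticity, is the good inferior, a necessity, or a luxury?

-0.55; inferior

%ΔQ = (2339 − 2678)/[( 2678 + 2339)/2] = -339/2508.5 = -0.135140…
%ΔIncome = (123400 − 96470)/[( 96470 + 123400)/2] = 26930/109935 = 0.244962…
E_income = (-339/2508.5) / (26930/109935) = -0.5516…
E_income < 0 ⇒ inferior good.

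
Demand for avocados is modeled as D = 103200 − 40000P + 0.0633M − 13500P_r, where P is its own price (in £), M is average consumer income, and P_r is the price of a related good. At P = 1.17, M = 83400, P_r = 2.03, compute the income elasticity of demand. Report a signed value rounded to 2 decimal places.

0.15

At the given values, D = 103200 − 40000(1.17) + 0.0633(83400) − 13500(2.03) = 34274.22.
∂D/∂M = 0.0633.
E = (0.0633) × (83400/34274.22) = 0.1540…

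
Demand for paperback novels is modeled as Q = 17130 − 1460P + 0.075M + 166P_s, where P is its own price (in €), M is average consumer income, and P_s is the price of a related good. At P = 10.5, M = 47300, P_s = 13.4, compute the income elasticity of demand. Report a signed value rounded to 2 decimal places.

At the given values, Q = 17130 − 1460(10.5) + 0.075(47300) + 166(13.4) = 7571.9.
∂Q/∂M = 0.075.
E = (0.075) × (47300/7571.9) = 0.4685…

0.47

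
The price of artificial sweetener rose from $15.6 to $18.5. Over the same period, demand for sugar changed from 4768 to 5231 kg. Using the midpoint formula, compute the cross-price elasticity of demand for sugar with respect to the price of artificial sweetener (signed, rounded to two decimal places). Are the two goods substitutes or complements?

%ΔQ_{sugar} = (5231 − 4768)/avg = 463/4999.5 = 0.092609…
%ΔP_{artificial sweetener} = (18.5 − 15.6)/avg = 2.9/17.05 = 0.170087…
E_cross = (463/4999.5) / (2.9/17.05) = 0.5444…
E_cross > 0 ⇒ the goods are substitutes.

0.54; substitutes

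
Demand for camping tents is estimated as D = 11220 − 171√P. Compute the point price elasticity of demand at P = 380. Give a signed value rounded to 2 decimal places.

-0.21

dD/dP = −171/(2√P) = -4.38606. At P = 380, D = 7886.6.
Ed = (dD/dP)·(P/D) = (-4.38606) × (380/7886.6) = -0.2113…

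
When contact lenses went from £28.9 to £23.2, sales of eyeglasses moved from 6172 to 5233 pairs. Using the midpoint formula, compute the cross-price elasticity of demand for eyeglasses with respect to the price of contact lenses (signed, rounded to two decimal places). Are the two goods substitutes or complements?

0.75; substitutes

%ΔQ_{eyeglasses} = (5233 − 6172)/avg = -939/5702.5 = -0.164664…
%ΔP_{contact lenses} = (23.2 − 28.9)/avg = -5.7/26.05 = -0.218809…
E_cross = (-939/5702.5) / (-5.7/26.05) = 0.7525…
E_cross > 0 ⇒ the goods are substitutes.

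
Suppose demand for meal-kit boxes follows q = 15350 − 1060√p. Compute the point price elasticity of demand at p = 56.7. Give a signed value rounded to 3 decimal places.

-0.542

dq/dp = −1060/(2√p) = -70.3857. At p = 56.7, q = 7368.26.
Ed = (dq/dp)·(p/q) = (-70.3857) × (56.7/7368.26) = -0.54162…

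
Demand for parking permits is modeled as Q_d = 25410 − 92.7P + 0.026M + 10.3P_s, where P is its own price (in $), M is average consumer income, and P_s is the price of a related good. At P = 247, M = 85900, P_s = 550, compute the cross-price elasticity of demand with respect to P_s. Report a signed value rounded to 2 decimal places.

At the given values, Q_d = 25410 − 92.7(247) + 0.026(85900) + 10.3(550) = 10411.5.
∂Q_d/∂P_s = 10.3.
E = (10.3) × (550/10411.5) = 0.5441…

0.54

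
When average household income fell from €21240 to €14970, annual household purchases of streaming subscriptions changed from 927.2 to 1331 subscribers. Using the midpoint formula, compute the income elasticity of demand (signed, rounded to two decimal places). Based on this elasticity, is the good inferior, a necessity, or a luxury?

-1.03; inferior

%ΔQ = (1331 − 927.2)/[( 927.2 + 1331)/2] = 403.8/1129.1 = 0.357629…
%ΔIncome = (14970 − 21240)/[( 21240 + 14970)/2] = -6270/18105 = -0.346313…
E_income = (403.8/1129.1) / (-6270/18105) = -1.0326…
E_income < 0 ⇒ inferior good.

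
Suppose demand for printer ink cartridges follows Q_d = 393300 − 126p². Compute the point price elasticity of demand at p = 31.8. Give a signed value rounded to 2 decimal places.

dQ_d/dp = −2·126·p = -8013.6. At p = 31.8, Q_d = 265883.76.
Ed = (dQ_d/dp)·(p/Q_d) = (-8013.6) × (31.8/265883.76) = -0.9584…

-0.96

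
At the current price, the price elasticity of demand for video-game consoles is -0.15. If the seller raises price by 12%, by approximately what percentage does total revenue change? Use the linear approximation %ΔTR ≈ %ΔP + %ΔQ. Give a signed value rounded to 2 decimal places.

%ΔQ ≈ Ed × %ΔP = (-0.15) × (+12%) = -1.8000%
%ΔTR ≈ %ΔP + %ΔQ = (+12%) + (-1.8000%) = +10.2000%

+10.20%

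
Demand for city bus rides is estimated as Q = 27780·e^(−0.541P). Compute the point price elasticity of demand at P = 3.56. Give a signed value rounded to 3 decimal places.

-1.926

dQ/dP = −0.541·Q = -2190.26. At P = 3.56, Q = 4048.54.
Ed = (dQ/dP)·(P/Q) = (-2190.26) × (3.56/4048.54) = -1.92596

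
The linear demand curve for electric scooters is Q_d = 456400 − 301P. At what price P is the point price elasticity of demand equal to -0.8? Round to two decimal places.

673.90

Ed = −301P/(456400 − 301P). Set this equal to -0.8:
301P = 0.8·(456400 − 301P) ⇒ 301P(1 + 0.8) = 0.8·456400
P = 0.8·456400 / (301·1.8) = 673.9018…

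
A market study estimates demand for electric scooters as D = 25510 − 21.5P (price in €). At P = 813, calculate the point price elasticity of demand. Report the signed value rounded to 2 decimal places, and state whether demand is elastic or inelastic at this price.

-2.18; elastic

dD/dP = −21.5. At P = 813, D = 25510 − 21.5(813) = 8030.5.
Ed = (dD/dP)·(P/D) = −21.5 × (813/8030.5) = -2.1766…
|Ed| = 2.18 > 1, so demand is elastic.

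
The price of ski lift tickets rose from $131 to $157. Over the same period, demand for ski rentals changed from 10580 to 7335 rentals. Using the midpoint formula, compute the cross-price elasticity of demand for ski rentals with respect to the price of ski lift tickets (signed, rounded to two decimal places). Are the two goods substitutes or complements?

%ΔQ_{ski rentals} = (7335 − 10580)/avg = -3245/8957.5 = -0.362266…
%ΔP_{ski lift tickets} = (157 − 131)/avg = 26/144 = 0.180555…
E_cross = (-3245/8957.5) / (26/144) = -2.0063…
E_cross < 0 ⇒ the goods are complements.

-2.01; complements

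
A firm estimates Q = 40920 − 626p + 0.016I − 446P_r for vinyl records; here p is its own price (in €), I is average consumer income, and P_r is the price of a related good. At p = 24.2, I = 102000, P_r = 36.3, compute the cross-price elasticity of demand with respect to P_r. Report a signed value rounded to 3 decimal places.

-1.444

At the given values, Q = 40920 − 626(24.2) + 0.016(102000) − 446(36.3) = 11213.
∂Q/∂P_r = -446.
E = (-446) × (36.3/11213) = -1.44384…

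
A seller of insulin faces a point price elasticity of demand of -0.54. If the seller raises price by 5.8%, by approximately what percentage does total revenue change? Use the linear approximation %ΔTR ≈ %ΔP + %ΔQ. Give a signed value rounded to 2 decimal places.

%ΔQ ≈ Ed × %ΔP = (-0.54) × (+5.8%) = -3.1320%
%ΔTR ≈ %ΔP + %ΔQ = (+5.8%) + (-3.1320%) = +2.6680%

+2.67%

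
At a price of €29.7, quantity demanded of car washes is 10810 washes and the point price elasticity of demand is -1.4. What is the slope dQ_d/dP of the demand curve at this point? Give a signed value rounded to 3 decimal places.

-509.562

Ed = (dQ_d/dP)·(P/Q_d) ⇒ dQ_d/dP = Ed·Q_d/P = (-1.4)·10810/29.7 = -509.56228…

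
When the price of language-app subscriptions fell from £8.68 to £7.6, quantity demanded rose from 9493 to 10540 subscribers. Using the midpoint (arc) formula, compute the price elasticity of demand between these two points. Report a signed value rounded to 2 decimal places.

%ΔQ = (10540 − 9493) / [(9493 + 10540)/2] = 1047/10016.5 = 0.104527…
%ΔP = (7.6 − 8.68) / [(8.68 + 7.6)/2] = -1.08/8.14 = -0.132678…
Arc Ed = %ΔQ / %ΔP = (1047/10016.5) / (-1.08/8.14) = -0.7878…

-0.79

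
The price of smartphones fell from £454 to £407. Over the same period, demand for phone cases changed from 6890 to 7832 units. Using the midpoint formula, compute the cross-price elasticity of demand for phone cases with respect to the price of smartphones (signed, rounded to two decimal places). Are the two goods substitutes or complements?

%ΔQ_{phone cases} = (7832 − 6890)/avg = 942/7361 = 0.127971…
%ΔP_{smartphones} = (407 − 454)/avg = -47/430.5 = -0.109175…
E_cross = (942/7361) / (-47/430.5) = -1.1721…
E_cross < 0 ⇒ the goods are complements.

-1.17; complements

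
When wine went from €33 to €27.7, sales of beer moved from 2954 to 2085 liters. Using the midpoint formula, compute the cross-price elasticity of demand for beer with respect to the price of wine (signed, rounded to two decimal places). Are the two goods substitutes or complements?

1.98; substitutes

%ΔQ_{beer} = (2085 − 2954)/avg = -869/2519.5 = -0.344909…
%ΔP_{wine} = (27.7 − 33)/avg = -5.3/30.35 = -0.174629…
E_cross = (-869/2519.5) / (-5.3/30.35) = 1.9750…
E_cross > 0 ⇒ the goods are substitutes.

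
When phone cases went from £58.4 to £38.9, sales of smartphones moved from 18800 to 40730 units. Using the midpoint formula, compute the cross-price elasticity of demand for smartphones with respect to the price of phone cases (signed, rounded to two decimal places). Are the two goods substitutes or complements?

%ΔQ_{smartphones} = (40730 − 18800)/avg = 21930/29765 = 0.736771…
%ΔP_{phone cases} = (38.9 − 58.4)/avg = -19.5/48.65 = -0.400822…
E_cross = (21930/29765) / (-19.5/48.65) = -1.8381…
E_cross < 0 ⇒ the goods are complements.

-1.84; complements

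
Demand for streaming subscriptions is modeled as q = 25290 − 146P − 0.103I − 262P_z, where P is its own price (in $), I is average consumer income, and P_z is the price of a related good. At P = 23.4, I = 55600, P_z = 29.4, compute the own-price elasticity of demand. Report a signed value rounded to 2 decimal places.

-0.40

At the given values, q = 25290 − 146(23.4) − 0.103(55600) − 262(29.4) = 8444.
∂q/∂P = −146.
E = (-146) × (23.4/8444) = -0.4045…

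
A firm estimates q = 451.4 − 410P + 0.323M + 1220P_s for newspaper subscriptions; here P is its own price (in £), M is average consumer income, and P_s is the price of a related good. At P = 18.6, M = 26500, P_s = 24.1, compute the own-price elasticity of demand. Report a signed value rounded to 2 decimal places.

-0.25

At the given values, q = 451.4 − 410(18.6) + 0.323(26500) + 1220(24.1) = 30786.9.
∂q/∂P = −410.
E = (-410) × (18.6/30786.9) = -0.2477…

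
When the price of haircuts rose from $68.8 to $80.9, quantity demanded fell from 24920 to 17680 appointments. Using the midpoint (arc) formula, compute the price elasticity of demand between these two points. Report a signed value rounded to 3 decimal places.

-2.103

%ΔQ = (17680 − 24920) / [(24920 + 17680)/2] = -7240/21300 = -0.339906…
%ΔP = (80.9 − 68.8) / [(68.8 + 80.9)/2] = 12.1/74.85 = 0.161656…
Arc Ed = %ΔQ / %ΔP = (-7240/21300) / (12.1/74.85) = -2.10264…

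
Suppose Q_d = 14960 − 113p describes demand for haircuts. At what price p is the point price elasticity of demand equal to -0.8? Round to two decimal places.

Ed = −113p/(14960 − 113p). Set this equal to -0.8:
113p = 0.8·(14960 − 113p) ⇒ 113p(1 + 0.8) = 0.8·14960
p = 0.8·14960 / (113·1.8) = 58.8397…

58.84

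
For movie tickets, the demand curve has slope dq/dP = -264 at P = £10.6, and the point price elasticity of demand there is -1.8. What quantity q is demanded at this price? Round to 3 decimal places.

1554.667

Ed = (dq/dP)·(P/q) ⇒ q = (dq/dP)·P/Ed = (-264)·10.6/(-1.8) = 1554.66666…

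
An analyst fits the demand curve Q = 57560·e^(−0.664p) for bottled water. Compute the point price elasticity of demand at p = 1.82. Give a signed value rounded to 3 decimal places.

dQ/dp = −0.664·Q = -11414.4. At p = 1.82, Q = 17190.3.
Ed = (dQ/dp)·(p/Q) = (-11414.4) × (1.82/17190.3) = -1.20848

-1.208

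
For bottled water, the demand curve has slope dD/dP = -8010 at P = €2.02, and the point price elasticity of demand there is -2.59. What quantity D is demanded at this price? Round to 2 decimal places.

Ed = (dD/dP)·(P/D) ⇒ D = (dD/dP)·P/Ed = (-8010)·2.02/(-2.59) = 6247.1814…

6247.18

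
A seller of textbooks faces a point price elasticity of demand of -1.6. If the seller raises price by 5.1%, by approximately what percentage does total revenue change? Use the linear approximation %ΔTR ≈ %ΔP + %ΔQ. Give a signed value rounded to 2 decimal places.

%ΔQ ≈ Ed × %ΔP = (-1.6) × (+5.1%) = -8.1600%
%ΔTR ≈ %ΔP + %ΔQ = (+5.1%) + (-8.1600%) = -3.0600%

-3.06%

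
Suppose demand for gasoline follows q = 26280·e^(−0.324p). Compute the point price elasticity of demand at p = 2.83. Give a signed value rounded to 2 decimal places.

dq/dp = −0.324·q = -3403.75. At p = 2.83, q = 10505.4.
Ed = (dq/dp)·(p/q) = (-3403.75) × (2.83/10505.4) = -0.9169…

-0.92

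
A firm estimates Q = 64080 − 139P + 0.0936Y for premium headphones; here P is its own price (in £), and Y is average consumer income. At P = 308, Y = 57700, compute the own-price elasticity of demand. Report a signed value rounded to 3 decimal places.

At the given values, Q = 64080 − 139(308) + 0.0936(57700) = 26668.72.
∂Q/∂P = −139.
E = (-139) × (308/26668.72) = -1.60532…

-1.605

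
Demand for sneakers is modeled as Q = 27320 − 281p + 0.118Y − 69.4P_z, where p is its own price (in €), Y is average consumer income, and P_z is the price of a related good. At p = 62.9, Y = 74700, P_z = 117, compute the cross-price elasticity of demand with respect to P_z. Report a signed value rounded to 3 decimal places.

-0.785

At the given values, Q = 27320 − 281(62.9) + 0.118(74700) − 69.4(117) = 10339.9.
∂Q/∂P_z = -69.4.
E = (-69.4) × (117/10339.9) = -0.78528…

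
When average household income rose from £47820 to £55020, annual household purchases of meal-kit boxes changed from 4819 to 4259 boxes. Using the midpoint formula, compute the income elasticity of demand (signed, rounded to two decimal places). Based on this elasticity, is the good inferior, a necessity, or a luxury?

%ΔQ = (4259 − 4819)/[( 4819 + 4259)/2] = -560/4539 = -0.123375…
%ΔIncome = (55020 − 47820)/[( 47820 + 55020)/2] = 7200/51420 = 0.140023…
E_income = (-560/4539) / (7200/51420) = -0.8811…
E_income < 0 ⇒ inferior good.

-0.88; inferior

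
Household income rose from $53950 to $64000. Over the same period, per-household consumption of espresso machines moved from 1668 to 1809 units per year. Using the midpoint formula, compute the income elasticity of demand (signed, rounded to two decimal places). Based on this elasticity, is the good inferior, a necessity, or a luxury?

0.48; necessity

%ΔQ = (1809 − 1668)/[( 1668 + 1809)/2] = 141/1738.5 = 0.081104…
%ΔIncome = (64000 − 53950)/[( 53950 + 64000)/2] = 10050/58975 = 0.170411…
E_income = (141/1738.5) / (10050/58975) = 0.4759…
0 < E_income < 1 ⇒ normal good, necessity.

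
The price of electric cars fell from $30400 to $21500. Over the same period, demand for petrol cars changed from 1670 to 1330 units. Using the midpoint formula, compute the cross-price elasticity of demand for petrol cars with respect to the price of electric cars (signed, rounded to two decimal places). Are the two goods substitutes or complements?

0.66; substitutes

%ΔQ_{petrol cars} = (1330 − 1670)/avg = -340/1500 = -0.226666…
%ΔP_{electric cars} = (21500 − 30400)/avg = -8900/25950 = -0.342967…
E_cross = (-340/1500) / (-8900/25950) = 0.6608…
E_cross > 0 ⇒ the goods are substitutes.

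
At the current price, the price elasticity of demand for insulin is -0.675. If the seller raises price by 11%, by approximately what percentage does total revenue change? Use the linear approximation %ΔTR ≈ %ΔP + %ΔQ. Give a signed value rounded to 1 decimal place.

+3.6%

%ΔQ ≈ Ed × %ΔP = (-0.675) × (+11%) = -7.4250%
%ΔTR ≈ %ΔP + %ΔQ = (+11%) + (-7.4250%) = +3.5750%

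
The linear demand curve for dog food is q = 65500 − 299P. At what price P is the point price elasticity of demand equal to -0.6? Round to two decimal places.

Ed = −299P/(65500 − 299P). Set this equal to -0.6:
299P = 0.6·(65500 − 299P) ⇒ 299P(1 + 0.6) = 0.6·65500
P = 0.6·65500 / (299·1.6) = 82.1488…

82.15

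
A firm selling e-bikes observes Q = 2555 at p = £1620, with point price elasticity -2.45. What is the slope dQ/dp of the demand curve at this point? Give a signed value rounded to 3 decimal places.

-3.864

Ed = (dQ/dp)·(p/Q) ⇒ dQ/dp = Ed·Q/p = (-2.45)·2555/1620 = -3.86404…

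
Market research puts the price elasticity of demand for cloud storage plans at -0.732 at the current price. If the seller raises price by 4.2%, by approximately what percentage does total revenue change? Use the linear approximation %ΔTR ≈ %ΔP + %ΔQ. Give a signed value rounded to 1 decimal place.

%ΔQ ≈ Ed × %ΔP = (-0.732) × (+4.2%) = -3.0744%
%ΔTR ≈ %ΔP + %ΔQ = (+4.2%) + (-3.0744%) = +1.1256%

+1.1%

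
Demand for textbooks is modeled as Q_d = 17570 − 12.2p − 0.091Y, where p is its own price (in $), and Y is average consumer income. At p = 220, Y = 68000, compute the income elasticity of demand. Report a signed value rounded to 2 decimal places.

At the given values, Q_d = 17570 − 12.2(220) − 0.091(68000) = 8698.
∂Q_d/∂Y = -0.091.
E = (-0.091) × (68000/8698) = -0.7114…

-0.71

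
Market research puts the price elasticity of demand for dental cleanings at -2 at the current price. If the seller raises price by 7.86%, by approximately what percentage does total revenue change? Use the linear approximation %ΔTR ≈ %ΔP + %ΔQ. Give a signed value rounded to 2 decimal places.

-7.86%

%ΔQ ≈ Ed × %ΔP = (-2) × (+7.86%) = -15.7200%
%ΔTR ≈ %ΔP + %ΔQ = (+7.86%) + (-15.7200%) = -7.8600%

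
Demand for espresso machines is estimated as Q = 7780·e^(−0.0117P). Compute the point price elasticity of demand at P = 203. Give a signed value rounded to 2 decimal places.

dQ/dP = −0.0117·Q = -8.46589. At P = 203, Q = 723.58.
Ed = (dQ/dP)·(P/Q) = (-8.46589) × (203/723.58) = -2.3751

-2.38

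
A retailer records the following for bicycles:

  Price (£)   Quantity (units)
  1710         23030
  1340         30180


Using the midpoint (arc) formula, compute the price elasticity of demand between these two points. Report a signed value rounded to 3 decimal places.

%ΔQ = (30180 − 23030) / [(23030 + 30180)/2] = 7150/26605 = 0.268746…
%ΔP = (1340 − 1710) / [(1710 + 1340)/2] = -370/1525 = -0.242622…
Arc Ed = %ΔQ / %ΔP = (7150/26605) / (-370/1525) = -1.10767…

-1.108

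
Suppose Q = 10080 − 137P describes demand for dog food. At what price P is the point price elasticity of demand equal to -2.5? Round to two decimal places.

Ed = −137P/(10080 − 137P). Set this equal to -2.5:
137P = 2.5·(10080 − 137P) ⇒ 137P(1 + 2.5) = 2.5·10080
P = 2.5·10080 / (137·3.5) = 52.5547…

52.55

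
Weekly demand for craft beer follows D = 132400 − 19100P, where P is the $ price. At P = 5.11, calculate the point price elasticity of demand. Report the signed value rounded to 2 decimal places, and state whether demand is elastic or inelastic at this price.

dD/dP = −19100. At P = 5.11, D = 132400 − 19100(5.11) = 34799.
Ed = (dD/dP)·(P/D) = −19100 × (5.11/34799) = -2.8047…
|Ed| = 2.80 > 1, so demand is elastic.

-2.80; elastic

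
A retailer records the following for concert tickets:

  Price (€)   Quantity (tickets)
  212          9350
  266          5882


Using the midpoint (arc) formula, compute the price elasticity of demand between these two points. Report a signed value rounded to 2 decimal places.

-2.02

%ΔQ = (5882 − 9350) / [(9350 + 5882)/2] = -3468/7616 = -0.455357…
%ΔP = (266 − 212) / [(212 + 266)/2] = 54/239 = 0.225941…
Arc Ed = %ΔQ / %ΔP = (-3468/7616) / (54/239) = -2.0153…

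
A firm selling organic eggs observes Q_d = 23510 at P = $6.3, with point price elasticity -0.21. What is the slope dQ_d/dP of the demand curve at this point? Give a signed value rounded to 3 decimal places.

Ed = (dQ_d/dP)·(P/Q_d) ⇒ dQ_d/dP = Ed·Q_d/P = (-0.21)·23510/6.3 = -783.66666…

-783.667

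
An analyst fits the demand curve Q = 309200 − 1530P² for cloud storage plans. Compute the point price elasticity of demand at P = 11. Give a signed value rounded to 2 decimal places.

dQ/dP = −2·1530·P = -33660. At P = 11, Q = 124070.
Ed = (dQ/dP)·(P/Q) = (-33660) × (11/124070) = -2.9842…

-2.98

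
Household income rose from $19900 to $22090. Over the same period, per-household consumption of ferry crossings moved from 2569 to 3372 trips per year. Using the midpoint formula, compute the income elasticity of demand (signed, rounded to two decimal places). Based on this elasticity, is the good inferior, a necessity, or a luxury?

2.59; luxury

%ΔQ = (3372 − 2569)/[( 2569 + 3372)/2] = 803/2970.5 = 0.270324…
%ΔIncome = (22090 − 19900)/[( 19900 + 22090)/2] = 2190/20995 = 0.104310…
E_income = (803/2970.5) / (2190/20995) = 2.5915…
E_income > 1 ⇒ normal good, luxury.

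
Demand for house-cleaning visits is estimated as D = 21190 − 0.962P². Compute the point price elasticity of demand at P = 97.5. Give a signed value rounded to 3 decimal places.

-1.518

dD/dP = −2·0.962·P = -187.59. At P = 97.5, D = 12044.9875.
Ed = (dD/dP)·(P/D) = (-187.59) × (97.5/12044.9875) = -1.51847…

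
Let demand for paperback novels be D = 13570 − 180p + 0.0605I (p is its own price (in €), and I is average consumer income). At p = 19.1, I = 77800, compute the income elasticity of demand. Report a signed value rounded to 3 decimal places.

0.317

At the given values, D = 13570 − 180(19.1) + 0.0605(77800) = 14838.9.
∂D/∂I = 0.0605.
E = (0.0605) × (77800/14838.9) = 0.31720…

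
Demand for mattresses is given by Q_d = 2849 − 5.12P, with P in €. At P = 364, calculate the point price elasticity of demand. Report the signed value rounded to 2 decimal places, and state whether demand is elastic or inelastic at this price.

dQ_d/dP = −5.12. At P = 364, Q_d = 2849 − 5.12(364) = 985.32.
Ed = (dQ_d/dP)·(P/Q_d) = −5.12 × (364/985.32) = -1.8914…
|Ed| = 1.89 > 1, so demand is elastic.

-1.89; elastic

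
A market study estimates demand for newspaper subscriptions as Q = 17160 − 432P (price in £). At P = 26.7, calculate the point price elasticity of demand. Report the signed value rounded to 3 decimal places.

-2.050

dQ/dP = −432. At P = 26.7, Q = 17160 − 432(26.7) = 5625.6.
Ed = (dQ/dP)·(P/Q) = −432 × (26.7/5625.6) = -2.05034…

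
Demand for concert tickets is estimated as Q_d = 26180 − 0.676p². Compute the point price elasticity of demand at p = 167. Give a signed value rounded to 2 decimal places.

dQ_d/dp = −2·0.676·p = -225.784. At p = 167, Q_d = 7327.036.
Ed = (dQ_d/dp)·(p/Q_d) = (-225.784) × (167/7327.036) = -5.1461…

-5.15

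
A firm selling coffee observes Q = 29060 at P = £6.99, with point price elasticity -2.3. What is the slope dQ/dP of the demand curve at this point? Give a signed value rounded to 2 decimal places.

-9561.95

Ed = (dQ/dP)·(P/Q) ⇒ dQ/dP = Ed·Q/P = (-2.3)·29060/6.99 = -9561.9456…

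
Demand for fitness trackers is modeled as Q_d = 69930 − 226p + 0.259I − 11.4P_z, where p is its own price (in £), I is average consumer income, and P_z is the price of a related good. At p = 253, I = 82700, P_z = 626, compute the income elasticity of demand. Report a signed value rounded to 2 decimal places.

0.79

At the given values, Q_d = 69930 − 226(253) + 0.259(82700) − 11.4(626) = 27034.9.
∂Q_d/∂I = 0.259.
E = (0.259) × (82700/27034.9) = 0.7922…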